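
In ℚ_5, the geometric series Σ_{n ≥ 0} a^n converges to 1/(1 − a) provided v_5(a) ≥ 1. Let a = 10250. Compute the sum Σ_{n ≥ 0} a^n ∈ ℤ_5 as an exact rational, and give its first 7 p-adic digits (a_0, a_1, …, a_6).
Σ a^n = 1/(1 − a) = -1/10249;  first 7 digits = (1, 0, 0, 2, 1, 3, 4)

v_5(a) = 3 ≥ 1, so the series converges in ℤ_5 to 1/(1 − a) = 1/(1 − 10250) = -1/10249. Expand this rational in ℤ_5: compute digits iteratively via d_i = x_i mod 5, x_{i+1} = (x_i − d_i)/5. The first 7 digits are (1, 0, 0, 2, 1, 3, 4).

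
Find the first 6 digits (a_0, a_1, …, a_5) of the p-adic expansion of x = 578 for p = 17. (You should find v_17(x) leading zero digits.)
(a_0, …, a_5) = (0, 0, 2, 0, 0, 0)

v_17(578) = 2, so a_0 = ... = a_1 = 0. Factor out: x = 17^2 · u with u = 2 a unit in ℤ_17. Expand u iteratively via a_{v+i} = u_i mod 17, u_{i+1} = (u_i − a_{v+i})/17:
  u_0 = 2;  a_2 = 2;  u_1 = (u_0 − 2)/17 = 0
  u_1 = 0;  a_3 = 0;  u_2 = (u_1 − 0)/17 = 0
  u_2 = 0;  a_4 = 0;  u_3 = (u_2 − 0)/17 = 0
  u_3 = 0;  a_5 = 0;  u_4 = (u_3 − 0)/17 = 0
Digits: (0, 0, 2, 0, 0, 0).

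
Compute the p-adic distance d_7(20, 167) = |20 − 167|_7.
d_7(20, 167) = 1/49

Step 1 — x − y = 20 − 167 = -147. Step 2 — v_7(-147) = 2 (factor: -147 = −(7^2 · 3); the sign does not affect v_p). Step 3 — |x − y|_7 = 7^{-2} = 1/49.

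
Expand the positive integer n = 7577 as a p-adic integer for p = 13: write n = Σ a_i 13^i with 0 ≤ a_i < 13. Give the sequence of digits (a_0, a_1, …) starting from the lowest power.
(a_0, a_1, …) = (11, 10, 5, 3)

Repeated division by 13 gives the digits low-to-high: 7577 = 11 + 10·13^1 + 5·13^2 + 3·13^3. Digit sequence: (11, 10, 5, 3).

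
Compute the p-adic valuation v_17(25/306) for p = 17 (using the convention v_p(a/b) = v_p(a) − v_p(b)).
v_17(25/306) = -1

Factor powers of 17 from the numerator and denominator of the reduced fraction: 25 = 17^0 · 25 and 306 = 17^1 · 18. Apply v_p(a/b) = v_p(a) − v_p(b): v_17(25/306) = 0 − 1 = -1.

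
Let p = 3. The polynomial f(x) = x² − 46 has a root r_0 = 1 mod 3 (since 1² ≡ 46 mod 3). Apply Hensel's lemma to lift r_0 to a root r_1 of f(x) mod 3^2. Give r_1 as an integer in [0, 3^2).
r_1 = 1 (mod 9)

Hensel's recurrence: r_{i+1} = r_i − f(r_i)·(f′(r_i))^{-1} mod 3^{i+2}, with f′(x) = 2x. Iterate:
  r_0 = 1 (mod 3)
  r_1 = 1 (mod 9)
Final: r_1 = 1, and one checks f(r_1) ≡ 0 mod 3^2.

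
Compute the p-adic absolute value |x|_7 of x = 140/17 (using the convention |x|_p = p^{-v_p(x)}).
|140/17|_7 = 1/7

Step 1 — compute v_7(x) by factoring powers of 7 out of the numerator and denominator: v_7(140/17) = 1. Step 2 — apply |x|_p = p^{-v_p(x)} = 7^{-1} = 1/7.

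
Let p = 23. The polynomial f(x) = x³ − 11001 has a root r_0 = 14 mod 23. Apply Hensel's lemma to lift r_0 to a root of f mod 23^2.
r_1 = 405 (mod 529)

Hensel: r_{i+1} = r_i − f(r_i)/f′(r_i) mod 23^{i+2}, where f′(x) = 3x². Iterate:
  r_0 = 14 (mod 23)
  r_1 = 405 (mod 529)
Final: r = 405 with f(r) ≡ 0 mod 23^2.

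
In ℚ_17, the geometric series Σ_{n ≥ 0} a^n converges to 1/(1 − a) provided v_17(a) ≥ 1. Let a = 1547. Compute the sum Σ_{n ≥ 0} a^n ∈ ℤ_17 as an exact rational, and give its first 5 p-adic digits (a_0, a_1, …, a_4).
Σ a^n = 1/(1 − a) = -1/1546;  first 5 digits = (1, 6, 7, 6, 7)

v_17(a) = 1 ≥ 1, so the series converges in ℤ_17 to 1/(1 − a) = 1/(1 − 1547) = -1/1546. Expand this rational in ℤ_17: compute digits iteratively via d_i = x_i mod 17, x_{i+1} = (x_i − d_i)/17. The first 5 digits are (1, 6, 7, 6, 7).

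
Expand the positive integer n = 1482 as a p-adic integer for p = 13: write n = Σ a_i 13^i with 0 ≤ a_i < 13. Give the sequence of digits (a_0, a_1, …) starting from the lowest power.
(a_0, a_1, …) = (0, 10, 8)

Repeated division by 13 gives the digits low-to-high: 1482 = 10·13^1 + 8·13^2. Digit sequence: (0, 10, 8).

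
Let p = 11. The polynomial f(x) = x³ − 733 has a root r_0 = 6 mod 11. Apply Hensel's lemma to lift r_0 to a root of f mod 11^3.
r_2 = 292 (mod 1331)

Hensel: r_{i+1} = r_i − f(r_i)/f′(r_i) mod 11^{i+2}, where f′(x) = 3x². Iterate:
  r_0 = 6 (mod 11)
  r_1 = 50 (mod 121)
  r_2 = 292 (mod 1331)
Final: r = 292 with f(r) ≡ 0 mod 11^3.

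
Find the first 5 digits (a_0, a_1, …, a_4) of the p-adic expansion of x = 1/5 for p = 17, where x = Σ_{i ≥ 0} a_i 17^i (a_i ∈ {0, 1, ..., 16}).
(a_0, …, a_4) = (7, 3, 10, 13, 6)

v_17(1/5) = 0 (numerator and denominator both coprime to 17), so x ∈ ℤ_17^×. Compute digits iteratively via a_i = x_i mod 17, x_{i+1} = (x_i − a_i)/17, with x_0 = x:
  x_0 = 1/5;  a_0 = 7;  x_1 = (x_0 − 7)/17 = -2/5
  x_1 = -2/5;  a_1 = 3;  x_2 = (x_1 − 3)/17 = -1/5
  x_2 = -1/5;  a_2 = 10;  x_3 = (x_2 − 10)/17 = -3/5
  x_3 = -3/5;  a_3 = 13;  x_4 = (x_3 − 13)/17 = -4/5
  x_4 = -4/5;  a_4 = 6;  x_5 = (x_4 − 6)/17 = -2/5
Digits: (7, 3, 10, 13, 6).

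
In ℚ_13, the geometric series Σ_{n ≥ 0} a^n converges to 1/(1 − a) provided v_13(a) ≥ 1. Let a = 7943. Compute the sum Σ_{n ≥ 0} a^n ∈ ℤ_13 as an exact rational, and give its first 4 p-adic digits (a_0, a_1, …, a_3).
Σ a^n = 1/(1 − a) = -1/7942;  first 4 digits = (1, 0, 8, 3)

v_13(a) = 2 ≥ 1, so the series converges in ℤ_13 to 1/(1 − a) = 1/(1 − 7943) = -1/7942. Expand this rational in ℤ_13: compute digits iteratively via d_i = x_i mod 13, x_{i+1} = (x_i − d_i)/13. The first 4 digits are (1, 0, 8, 3).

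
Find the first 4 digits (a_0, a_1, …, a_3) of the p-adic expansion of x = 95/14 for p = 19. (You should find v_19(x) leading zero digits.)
(a_0, …, a_3) = (0, 18, 14, 6)

v_19(95/14) = 1, so a_0 = ... = a_0 = 0. Factor out: x = 19^1 · u with u = 5/14 a unit in ℤ_19. Expand u iteratively via a_{v+i} = u_i mod 19, u_{i+1} = (u_i − a_{v+i})/19:
  u_0 = 5/14;  a_1 = 18;  u_1 = (u_0 − 18)/19 = -13/14
  u_1 = -13/14;  a_2 = 14;  u_2 = (u_1 − 14)/19 = -11/14
  u_2 = -11/14;  a_3 = 6;  u_3 = (u_2 − 6)/19 = -5/14
Digits: (0, 18, 14, 6).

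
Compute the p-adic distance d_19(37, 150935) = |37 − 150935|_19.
d_19(37, 150935) = 1/6859

Step 1 — x − y = 37 − 150935 = -150898. Step 2 — v_19(-150898) = 3 (factor: -150898 = −(19^3 · 22); the sign does not affect v_p). Step 3 — |x − y|_19 = 19^{-3} = 1/6859.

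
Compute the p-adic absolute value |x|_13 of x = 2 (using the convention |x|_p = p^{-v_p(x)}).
|2|_13 = 1

Step 1 — compute v_13(x) by factoring powers of 13 out of the numerator and denominator: v_13(2) = 0. Step 2 — apply |x|_p = p^{-v_p(x)} = 13^{0} = 1.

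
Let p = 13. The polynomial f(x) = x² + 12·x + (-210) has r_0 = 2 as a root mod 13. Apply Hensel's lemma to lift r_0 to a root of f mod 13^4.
r_3 = 4513 (mod 28561)

Hensel: r_{i+1} = r_i − f(r_i)·(f′(r_i))^{-1} mod 13^{i+2}, f′(x) = 2x + 12. Iterate:
  r_0 = 2 (mod 13)
  r_1 = 119 (mod 169)
  r_2 = 119 (mod 2197)
  r_3 = 4513 (mod 28561)
Final: r = 4513 satisfies f(r) ≡ 0 mod 13^4.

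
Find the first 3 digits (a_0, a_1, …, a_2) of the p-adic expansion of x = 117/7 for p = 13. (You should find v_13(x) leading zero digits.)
(a_0, …, a_2) = (0, 5, 9)

v_13(117/7) = 1, so a_0 = ... = a_0 = 0. Factor out: x = 13^1 · u with u = 9/7 a unit in ℤ_13. Expand u iteratively via a_{v+i} = u_i mod 13, u_{i+1} = (u_i − a_{v+i})/13:
  u_0 = 9/7;  a_1 = 5;  u_1 = (u_0 − 5)/13 = -2/7
  u_1 = -2/7;  a_2 = 9;  u_2 = (u_1 − 9)/13 = -5/7
Digits: (0, 5, 9).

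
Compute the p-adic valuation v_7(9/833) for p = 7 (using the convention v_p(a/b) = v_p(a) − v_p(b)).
v_7(9/833) = -2

Factor powers of 7 from the numerator and denominator of the reduced fraction: 9 = 7^0 · 9 and 833 = 7^2 · 17. Apply v_p(a/b) = v_p(a) − v_p(b): v_7(9/833) = 0 − 2 = -2.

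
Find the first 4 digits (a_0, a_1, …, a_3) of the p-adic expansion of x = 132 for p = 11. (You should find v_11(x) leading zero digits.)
(a_0, …, a_3) = (0, 1, 1, 0)

v_11(132) = 1, so a_0 = ... = a_0 = 0. Factor out: x = 11^1 · u with u = 12 a unit in ℤ_11. Expand u iteratively via a_{v+i} = u_i mod 11, u_{i+1} = (u_i − a_{v+i})/11:
  u_0 = 12;  a_1 = 1;  u_1 = (u_0 − 1)/11 = 1
  u_1 = 1;  a_2 = 1;  u_2 = (u_1 − 1)/11 = 0
  u_2 = 0;  a_3 = 0;  u_3 = (u_2 − 0)/11 = 0
Digits: (0, 1, 1, 0).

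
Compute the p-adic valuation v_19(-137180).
v_19(-137180) = 3

v_19(n) is the largest exponent k such that 19^k divides n. Factor out: -137180 = -19^3 · 20. (Sign doesn't affect v_p.) So v_19(-137180) = 3.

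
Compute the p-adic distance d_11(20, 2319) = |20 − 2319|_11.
d_11(20, 2319) = 1/121

Step 1 — x − y = 20 − 2319 = -2299. Step 2 — v_11(-2299) = 2 (factor: -2299 = −(11^2 · 19); the sign does not affect v_p). Step 3 — |x − y|_11 = 11^{-2} = 1/121.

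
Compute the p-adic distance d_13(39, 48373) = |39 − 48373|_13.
d_13(39, 48373) = 1/2197

Step 1 — x − y = 39 − 48373 = -48334. Step 2 — v_13(-48334) = 3 (factor: -48334 = −(13^3 · 22); the sign does not affect v_p). Step 3 — |x − y|_13 = 13^{-3} = 1/2197.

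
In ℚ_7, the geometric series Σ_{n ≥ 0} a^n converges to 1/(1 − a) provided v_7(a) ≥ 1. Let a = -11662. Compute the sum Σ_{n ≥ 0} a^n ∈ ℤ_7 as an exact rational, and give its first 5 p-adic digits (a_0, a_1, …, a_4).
Σ a^n = 1/(1 − a) = 1/11663;  first 5 digits = (1, 0, 0, 1, 2)

v_7(a) = 3 ≥ 1, so the series converges in ℤ_7 to 1/(1 − a) = 1/(1 − (-11662)) = 1/11663. Expand this rational in ℤ_7: compute digits iteratively via d_i = x_i mod 7, x_{i+1} = (x_i − d_i)/7. The first 5 digits are (1, 0, 0, 1, 2).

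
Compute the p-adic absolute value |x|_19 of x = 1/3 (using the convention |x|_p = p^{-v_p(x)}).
|1/3|_19 = 1

Step 1 — compute v_19(x) by factoring powers of 19 out of the numerator and denominator: v_19(1/3) = 0. Step 2 — apply |x|_p = p^{-v_p(x)} = 19^{0} = 1.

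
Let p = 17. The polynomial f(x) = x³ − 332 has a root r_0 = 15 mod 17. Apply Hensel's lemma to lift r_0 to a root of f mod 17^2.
r_1 = 219 (mod 289)

Hensel: r_{i+1} = r_i − f(r_i)/f′(r_i) mod 17^{i+2}, where f′(x) = 3x². Iterate:
  r_0 = 15 (mod 17)
  r_1 = 219 (mod 289)
Final: r = 219 with f(r) ≡ 0 mod 17^2.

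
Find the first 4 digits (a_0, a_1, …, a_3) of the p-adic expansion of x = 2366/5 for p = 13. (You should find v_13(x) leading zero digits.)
(a_0, …, a_3) = (0, 0, 8, 10)

v_13(2366/5) = 2, so a_0 = ... = a_1 = 0. Factor out: x = 13^2 · u with u = 14/5 a unit in ℤ_13. Expand u iteratively via a_{v+i} = u_i mod 13, u_{i+1} = (u_i − a_{v+i})/13:
  u_0 = 14/5;  a_2 = 8;  u_1 = (u_0 − 8)/13 = -2/5
  u_1 = -2/5;  a_3 = 10;  u_2 = (u_1 − 10)/13 = -4/5
Digits: (0, 0, 8, 10).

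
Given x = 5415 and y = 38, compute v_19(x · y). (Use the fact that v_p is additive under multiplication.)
v_19(205770) = 3

v_p(x) = 2 (factor: 5415 = 19^2 · 15); v_p(y) = 1 (factor: 38 = 19^1 · 2). Additivity: v_p(xy) = v_p(x) + v_p(y) = 2 + 1 = 3. (Direct check: xy = 205770 = 19^3 · (30).)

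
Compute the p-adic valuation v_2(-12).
v_2(-12) = 2

v_2(n) is the largest exponent k such that 2^k divides n. Factor out: -12 = -2^2 · 3. (Sign doesn't affect v_p.) So v_2(-12) = 2.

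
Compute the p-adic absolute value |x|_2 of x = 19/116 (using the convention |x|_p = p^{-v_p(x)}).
|19/116|_2 = 4

Step 1 — compute v_2(x) by factoring powers of 2 out of the numerator and denominator: v_2(19/116) = -2. Step 2 — apply |x|_p = p^{-v_p(x)} = 2^{2} = 4.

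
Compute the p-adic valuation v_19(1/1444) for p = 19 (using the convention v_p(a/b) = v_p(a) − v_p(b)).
v_19(1/1444) = -2

Factor powers of 19 from the numerator and denominator of the reduced fraction: 1 = 19^0 · 1 and 1444 = 19^2 · 4. Apply v_p(a/b) = v_p(a) − v_p(b): v_19(1/1444) = 0 − 2 = -2.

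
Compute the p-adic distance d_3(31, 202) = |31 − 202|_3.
d_3(31, 202) = 1/9

Step 1 — x − y = 31 − 202 = -171. Step 2 — v_3(-171) = 2 (factor: -171 = −(3^2 · 19); the sign does not affect v_p). Step 3 — |x − y|_3 = 3^{-2} = 1/9.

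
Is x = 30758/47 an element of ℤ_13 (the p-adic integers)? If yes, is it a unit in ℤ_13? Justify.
x ∈ ℤ_13 but not a unit; v_13(x) = 3 > 0

ℤ_13 = {x ∈ ℚ_13 : v_13(x) ≥ 0} and ℤ_13^× = {x ∈ ℤ_13 : v_13(x) = 0}. Here v_13(30758/47) = v_13(num) − v_13(den) = 3; compare against these criteria.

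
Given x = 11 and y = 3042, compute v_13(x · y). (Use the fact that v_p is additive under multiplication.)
v_13(33462) = 2

v_p(x) = 0 (factor: 11 = 13^0 · 11); v_p(y) = 2 (factor: 3042 = 13^2 · 18). Additivity: v_p(xy) = v_p(x) + v_p(y) = 0 + 2 = 2. (Direct check: xy = 33462 = 13^2 · (198).)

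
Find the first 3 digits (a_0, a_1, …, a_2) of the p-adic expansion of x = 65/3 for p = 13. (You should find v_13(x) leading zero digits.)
(a_0, …, a_2) = (0, 6, 4)

v_13(65/3) = 1, so a_0 = ... = a_0 = 0. Factor out: x = 13^1 · u with u = 5/3 a unit in ℤ_13. Expand u iteratively via a_{v+i} = u_i mod 13, u_{i+1} = (u_i − a_{v+i})/13:
  u_0 = 5/3;  a_1 = 6;  u_1 = (u_0 − 6)/13 = -1/3
  u_1 = -1/3;  a_2 = 4;  u_2 = (u_1 − 4)/13 = -1/3
Digits: (0, 6, 4).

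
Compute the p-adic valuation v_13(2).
v_13(2) = 0

v_13(n) is the largest exponent k such that 13^k divides n. Factor out: 2 = 13^0 · 2. (Sign doesn't affect v_p.) So v_13(2) = 0.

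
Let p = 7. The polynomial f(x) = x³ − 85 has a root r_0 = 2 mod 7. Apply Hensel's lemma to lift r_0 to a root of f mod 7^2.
r_1 = 37 (mod 49)

Hensel: r_{i+1} = r_i − f(r_i)/f′(r_i) mod 7^{i+2}, where f′(x) = 3x². Iterate:
  r_0 = 2 (mod 7)
  r_1 = 37 (mod 49)
Final: r = 37 with f(r) ≡ 0 mod 7^2.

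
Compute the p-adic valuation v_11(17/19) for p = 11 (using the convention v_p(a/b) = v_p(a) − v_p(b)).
v_11(17/19) = 0

Factor powers of 11 from the numerator and denominator of the reduced fraction: 17 = 11^0 · 17 and 19 = 11^0 · 19. Apply v_p(a/b) = v_p(a) − v_p(b): v_11(17/19) = 0 − 0 = 0.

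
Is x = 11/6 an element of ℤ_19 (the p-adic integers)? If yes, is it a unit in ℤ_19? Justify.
x ∈ ℤ_19^× (unit); v_19(x) = 0

ℤ_19 = {x ∈ ℚ_19 : v_19(x) ≥ 0} and ℤ_19^× = {x ∈ ℤ_19 : v_19(x) = 0}. Here v_19(11/6) = v_19(num) − v_19(den) = 0; compare against these criteria.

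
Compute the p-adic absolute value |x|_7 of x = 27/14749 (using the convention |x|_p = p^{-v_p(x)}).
|27/14749|_7 = 343

Step 1 — compute v_7(x) by factoring powers of 7 out of the numerator and denominator: v_7(27/14749) = -3. Step 2 — apply |x|_p = p^{-v_p(x)} = 7^{3} = 343.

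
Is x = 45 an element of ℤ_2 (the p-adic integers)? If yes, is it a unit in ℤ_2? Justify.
x ∈ ℤ_2^× (unit); v_2(x) = 0

ℤ_2 = {x ∈ ℚ_2 : v_2(x) ≥ 0} and ℤ_2^× = {x ∈ ℤ_2 : v_2(x) = 0}. Here v_2(45) = v_2(num) − v_2(den) = 0; compare against these criteria.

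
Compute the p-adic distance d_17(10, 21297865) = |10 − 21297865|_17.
d_17(10, 21297865) = 1/1419857

Step 1 — x − y = 10 − 21297865 = -21297855. Step 2 — v_17(-21297855) = 5 (factor: -21297855 = −(17^5 · 15); the sign does not affect v_p). Step 3 — |x − y|_17 = 17^{-5} = 1/1419857.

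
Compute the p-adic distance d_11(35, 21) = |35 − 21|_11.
d_11(35, 21) = 1

Step 1 — x − y = 35 − 21 = 14. Step 2 — v_11(14) = 0 (factor: 14 = (11^0 · 14); the sign does not affect v_p). Step 3 — |x − y|_11 = 11^{0} = 1.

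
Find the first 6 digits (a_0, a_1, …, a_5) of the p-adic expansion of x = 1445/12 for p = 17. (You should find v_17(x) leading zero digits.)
(a_0, …, a_5) = (0, 0, 16, 9, 15, 9)

v_17(1445/12) = 2, so a_0 = ... = a_1 = 0. Factor out: x = 17^2 · u with u = 5/12 a unit in ℤ_17. Expand u iteratively via a_{v+i} = u_i mod 17, u_{i+1} = (u_i − a_{v+i})/17:
  u_0 = 5/12;  a_2 = 16;  u_1 = (u_0 − 16)/17 = -11/12
  u_1 = -11/12;  a_3 = 9;  u_2 = (u_1 − 9)/17 = -7/12
  u_2 = -7/12;  a_4 = 15;  u_3 = (u_2 − 15)/17 = -11/12
  u_3 = -11/12;  a_5 = 9;  u_4 = (u_3 − 9)/17 = -7/12
Digits: (0, 0, 16, 9, 15, 9).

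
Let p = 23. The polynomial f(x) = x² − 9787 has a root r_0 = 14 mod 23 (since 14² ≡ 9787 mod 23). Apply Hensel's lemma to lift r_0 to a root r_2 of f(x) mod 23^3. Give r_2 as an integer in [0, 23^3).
r_2 = 3096 (mod 12167)

Hensel's recurrence: r_{i+1} = r_i − f(r_i)·(f′(r_i))^{-1} mod 23^{i+2}, with f′(x) = 2x. Iterate:
  r_0 = 14 (mod 23)
  r_1 = 451 (mod 529)
  r_2 = 3096 (mod 12167)
Final: r_2 = 3096, and one checks f(r_2) ≡ 0 mod 23^3.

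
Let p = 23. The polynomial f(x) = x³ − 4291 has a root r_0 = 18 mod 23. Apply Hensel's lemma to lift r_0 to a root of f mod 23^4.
r_3 = 32471 (mod 279841)

Hensel: r_{i+1} = r_i − f(r_i)/f′(r_i) mod 23^{i+2}, where f′(x) = 3x². Iterate:
  r_0 = 18 (mod 23)
  r_1 = 202 (mod 529)
  r_2 = 8137 (mod 12167)
  r_3 = 32471 (mod 279841)
Final: r = 32471 with f(r) ≡ 0 mod 23^4.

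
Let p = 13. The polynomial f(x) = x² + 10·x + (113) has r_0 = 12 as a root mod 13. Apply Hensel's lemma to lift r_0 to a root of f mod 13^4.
r_3 = 7929 (mod 28561)

Hensel: r_{i+1} = r_i − f(r_i)·(f′(r_i))^{-1} mod 13^{i+2}, f′(x) = 2x + 10. Iterate:
  r_0 = 12 (mod 13)
  r_1 = 155 (mod 169)
  r_2 = 1338 (mod 2197)
  r_3 = 7929 (mod 28561)
Final: r = 7929 satisfies f(r) ≡ 0 mod 13^4.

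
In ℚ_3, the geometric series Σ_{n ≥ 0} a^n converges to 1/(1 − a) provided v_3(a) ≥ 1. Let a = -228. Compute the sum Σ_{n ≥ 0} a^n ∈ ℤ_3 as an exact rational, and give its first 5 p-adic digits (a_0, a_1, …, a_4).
Σ a^n = 1/(1 − a) = 1/229;  first 5 digits = (1, 2, 2, 1, 0)

v_3(a) = 1 ≥ 1, so the series converges in ℤ_3 to 1/(1 − a) = 1/(1 − (-228)) = 1/229. Expand this rational in ℤ_3: compute digits iteratively via d_i = x_i mod 3, x_{i+1} = (x_i − d_i)/3. The first 5 digits are (1, 2, 2, 1, 0).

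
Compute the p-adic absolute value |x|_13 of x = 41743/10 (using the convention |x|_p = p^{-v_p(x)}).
|41743/10|_13 = 1/2197

Step 1 — compute v_13(x) by factoring powers of 13 out of the numerator and denominator: v_13(41743/10) = 3. Step 2 — apply |x|_p = p^{-v_p(x)} = 13^{-3} = 1/2197.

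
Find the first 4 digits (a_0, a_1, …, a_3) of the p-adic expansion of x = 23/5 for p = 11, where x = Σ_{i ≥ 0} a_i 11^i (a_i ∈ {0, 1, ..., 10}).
(a_0, …, a_3) = (9, 4, 4, 4)

v_11(23/5) = 0 (numerator and denominator both coprime to 11), so x ∈ ℤ_11^×. Compute digits iteratively via a_i = x_i mod 11, x_{i+1} = (x_i − a_i)/11, with x_0 = x:
  x_0 = 23/5;  a_0 = 9;  x_1 = (x_0 − 9)/11 = -2/5
  x_1 = -2/5;  a_1 = 4;  x_2 = (x_1 − 4)/11 = -2/5
  x_2 = -2/5;  a_2 = 4;  x_3 = (x_2 − 4)/11 = -2/5
  x_3 = -2/5;  a_3 = 4;  x_4 = (x_3 − 4)/11 = -2/5
Digits: (9, 4, 4, 4).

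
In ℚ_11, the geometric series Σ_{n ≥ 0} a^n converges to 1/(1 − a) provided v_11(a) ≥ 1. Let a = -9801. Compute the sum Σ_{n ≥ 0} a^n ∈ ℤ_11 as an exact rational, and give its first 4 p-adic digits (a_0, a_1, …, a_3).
Σ a^n = 1/(1 − a) = 1/9802;  first 4 digits = (1, 0, 7, 3)

v_11(a) = 2 ≥ 1, so the series converges in ℤ_11 to 1/(1 − a) = 1/(1 − (-9801)) = 1/9802. Expand this rational in ℤ_11: compute digits iteratively via d_i = x_i mod 11, x_{i+1} = (x_i − d_i)/11. The first 4 digits are (1, 0, 7, 3).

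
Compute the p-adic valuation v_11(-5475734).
v_11(-5475734) = 5

v_11(n) is the largest exponent k such that 11^k divides n. Factor out: -5475734 = -11^5 · 34. (Sign doesn't affect v_p.) So v_11(-5475734) = 5.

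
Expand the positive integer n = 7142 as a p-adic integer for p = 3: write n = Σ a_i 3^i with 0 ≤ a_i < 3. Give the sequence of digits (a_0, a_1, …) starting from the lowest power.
(a_0, a_1, …) = (2, 1, 1, 0, 1, 2, 0, 0, 1)

Repeated division by 3 gives the digits low-to-high: 7142 = 2 + 1·3^1 + 1·3^2 + 1·3^4 + 2·3^5 + 1·3^8. Digit sequence: (2, 1, 1, 0, 1, 2, 0, 0, 1).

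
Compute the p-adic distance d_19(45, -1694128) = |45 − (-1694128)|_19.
d_19(45, -1694128) = 1/130321

Step 1 — x − y = 45 − (-1694128) = 1694173. Step 2 — v_19(1694173) = 4 (factor: 1694173 = (19^4 · 13); the sign does not affect v_p). Step 3 — |x − y|_19 = 19^{-4} = 1/130321.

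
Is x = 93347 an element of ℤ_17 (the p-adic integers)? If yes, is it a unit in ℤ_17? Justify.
x ∈ ℤ_17 but not a unit; v_17(x) = 3 > 0

ℤ_17 = {x ∈ ℚ_17 : v_17(x) ≥ 0} and ℤ_17^× = {x ∈ ℤ_17 : v_17(x) = 0}. Here v_17(93347) = v_17(num) − v_17(den) = 3; compare against these criteria.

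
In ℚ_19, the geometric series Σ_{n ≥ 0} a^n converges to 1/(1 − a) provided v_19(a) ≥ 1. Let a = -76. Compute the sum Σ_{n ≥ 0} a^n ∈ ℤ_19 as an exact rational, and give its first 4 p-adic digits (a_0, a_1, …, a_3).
Σ a^n = 1/(1 − a) = 1/77;  first 4 digits = (1, 15, 15, 12)

v_19(a) = 1 ≥ 1, so the series converges in ℤ_19 to 1/(1 − a) = 1/(1 − (-76)) = 1/77. Expand this rational in ℤ_19: compute digits iteratively via d_i = x_i mod 19, x_{i+1} = (x_i − d_i)/19. The first 4 digits are (1, 15, 15, 12).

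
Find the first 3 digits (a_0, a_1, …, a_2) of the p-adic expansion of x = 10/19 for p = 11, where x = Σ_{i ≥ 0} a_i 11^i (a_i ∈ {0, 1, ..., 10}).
(a_0, …, a_2) = (4, 2, 5)

v_11(10/19) = 0 (numerator and denominator both coprime to 11), so x ∈ ℤ_11^×. Compute digits iteratively via a_i = x_i mod 11, x_{i+1} = (x_i − a_i)/11, with x_0 = x:
  x_0 = 10/19;  a_0 = 4;  x_1 = (x_0 − 4)/11 = -6/19
  x_1 = -6/19;  a_1 = 2;  x_2 = (x_1 − 2)/11 = -4/19
  x_2 = -4/19;  a_2 = 5;  x_3 = (x_2 − 5)/11 = -9/19
Digits: (4, 2, 5).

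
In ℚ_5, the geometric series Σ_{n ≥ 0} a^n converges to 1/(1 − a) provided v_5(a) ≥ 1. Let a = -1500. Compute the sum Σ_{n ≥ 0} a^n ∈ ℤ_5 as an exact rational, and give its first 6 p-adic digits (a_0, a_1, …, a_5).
Σ a^n = 1/(1 − a) = 1/1501;  first 6 digits = (1, 0, 0, 3, 2, 4)

v_5(a) = 3 ≥ 1, so the series converges in ℤ_5 to 1/(1 − a) = 1/(1 − (-1500)) = 1/1501. Expand this rational in ℤ_5: compute digits iteratively via d_i = x_i mod 5, x_{i+1} = (x_i − d_i)/5. The first 6 digits are (1, 0, 0, 3, 2, 4).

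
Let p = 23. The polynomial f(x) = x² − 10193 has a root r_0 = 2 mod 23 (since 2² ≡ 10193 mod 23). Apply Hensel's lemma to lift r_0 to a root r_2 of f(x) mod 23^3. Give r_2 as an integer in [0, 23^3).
r_2 = 4533 (mod 12167)

Hensel's recurrence: r_{i+1} = r_i − f(r_i)·(f′(r_i))^{-1} mod 23^{i+2}, with f′(x) = 2x. Iterate:
  r_0 = 2 (mod 23)
  r_1 = 301 (mod 529)
  r_2 = 4533 (mod 12167)
Final: r_2 = 4533, and one checks f(r_2) ≡ 0 mod 23^3.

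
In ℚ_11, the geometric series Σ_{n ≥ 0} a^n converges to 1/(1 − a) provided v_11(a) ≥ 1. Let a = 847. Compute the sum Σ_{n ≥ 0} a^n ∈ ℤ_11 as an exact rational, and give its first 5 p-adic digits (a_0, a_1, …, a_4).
Σ a^n = 1/(1 − a) = -1/846;  first 5 digits = (1, 0, 7, 0, 5)

v_11(a) = 2 ≥ 1, so the series converges in ℤ_11 to 1/(1 − a) = 1/(1 − 847) = -1/846. Expand this rational in ℤ_11: compute digits iteratively via d_i = x_i mod 11, x_{i+1} = (x_i − d_i)/11. The first 5 digits are (1, 0, 7, 0, 5).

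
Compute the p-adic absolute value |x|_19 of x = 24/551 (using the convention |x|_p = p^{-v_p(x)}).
|24/551|_19 = 19

Step 1 — compute v_19(x) by factoring powers of 19 out of the numerator and denominator: v_19(24/551) = -1. Step 2 — apply |x|_p = p^{-v_p(x)} = 19^{1} = 19.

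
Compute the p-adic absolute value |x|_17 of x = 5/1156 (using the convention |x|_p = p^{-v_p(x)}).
|5/1156|_17 = 289

Step 1 — compute v_17(x) by factoring powers of 17 out of the numerator and denominator: v_17(5/1156) = -2. Step 2 — apply |x|_p = p^{-v_p(x)} = 17^{2} = 289.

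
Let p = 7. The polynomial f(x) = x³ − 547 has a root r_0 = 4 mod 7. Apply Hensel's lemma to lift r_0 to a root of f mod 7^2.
r_1 = 11 (mod 49)

Hensel: r_{i+1} = r_i − f(r_i)/f′(r_i) mod 7^{i+2}, where f′(x) = 3x². Iterate:
  r_0 = 4 (mod 7)
  r_1 = 11 (mod 49)
Final: r = 11 with f(r) ≡ 0 mod 7^2.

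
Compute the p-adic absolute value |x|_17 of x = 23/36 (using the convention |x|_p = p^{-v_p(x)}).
|23/36|_17 = 1

Step 1 — compute v_17(x) by factoring powers of 17 out of the numerator and denominator: v_17(23/36) = 0. Step 2 — apply |x|_p = p^{-v_p(x)} = 17^{0} = 1.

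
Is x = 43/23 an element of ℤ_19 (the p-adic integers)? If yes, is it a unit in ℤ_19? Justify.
x ∈ ℤ_19^× (unit); v_19(x) = 0

ℤ_19 = {x ∈ ℚ_19 : v_19(x) ≥ 0} and ℤ_19^× = {x ∈ ℤ_19 : v_19(x) = 0}. Here v_19(43/23) = v_19(num) − v_19(den) = 0; compare against these criteria.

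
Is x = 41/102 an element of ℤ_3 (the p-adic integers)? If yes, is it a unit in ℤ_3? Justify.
x ∉ ℤ_3 (v_3(x) = -1 < 0)

ℤ_3 = {x ∈ ℚ_3 : v_3(x) ≥ 0} and ℤ_3^× = {x ∈ ℤ_3 : v_3(x) = 0}. Here v_3(41/102) = v_3(num) − v_3(den) = -1; compare against these criteria.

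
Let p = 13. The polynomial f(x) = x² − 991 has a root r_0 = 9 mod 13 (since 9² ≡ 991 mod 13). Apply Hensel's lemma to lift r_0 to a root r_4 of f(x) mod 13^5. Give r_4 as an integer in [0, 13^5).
r_4 = 208399 (mod 371293)

Hensel's recurrence: r_{i+1} = r_i − f(r_i)·(f′(r_i))^{-1} mod 13^{i+2}, with f′(x) = 2x. Iterate:
  r_0 = 9 (mod 13)
  r_1 = 22 (mod 169)
  r_2 = 1881 (mod 2197)
  r_3 = 8472 (mod 28561)
  r_4 = 208399 (mod 371293)
Final: r_4 = 208399, and one checks f(r_4) ≡ 0 mod 13^5.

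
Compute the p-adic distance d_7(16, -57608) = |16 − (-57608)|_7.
d_7(16, -57608) = 1/2401

Step 1 — x − y = 16 − (-57608) = 57624. Step 2 — v_7(57624) = 4 (factor: 57624 = (7^4 · 24); the sign does not affect v_p). Step 3 — |x − y|_7 = 7^{-4} = 1/2401.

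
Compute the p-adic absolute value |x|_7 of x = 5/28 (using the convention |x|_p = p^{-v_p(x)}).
|5/28|_7 = 7

Step 1 — compute v_7(x) by factoring powers of 7 out of the numerator and denominator: v_7(5/28) = -1. Step 2 — apply |x|_p = p^{-v_p(x)} = 7^{1} = 7.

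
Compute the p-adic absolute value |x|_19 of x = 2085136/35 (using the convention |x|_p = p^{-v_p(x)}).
|2085136/35|_19 = 1/130321

Step 1 — compute v_19(x) by factoring powers of 19 out of the numerator and denominator: v_19(2085136/35) = 4. Step 2 — apply |x|_p = p^{-v_p(x)} = 19^{-4} = 1/130321.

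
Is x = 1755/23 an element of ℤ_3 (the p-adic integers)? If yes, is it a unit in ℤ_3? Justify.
x ∈ ℤ_3 but not a unit; v_3(x) = 3 > 0

ℤ_3 = {x ∈ ℚ_3 : v_3(x) ≥ 0} and ℤ_3^× = {x ∈ ℤ_3 : v_3(x) = 0}. Here v_3(1755/23) = v_3(num) − v_3(den) = 3; compare against these criteria.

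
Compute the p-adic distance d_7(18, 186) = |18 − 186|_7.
d_7(18, 186) = 1/7

Step 1 — x − y = 18 − 186 = -168. Step 2 — v_7(-168) = 1 (factor: -168 = −(7^1 · 24); the sign does not affect v_p). Step 3 — |x − y|_7 = 7^{-1} = 1/7.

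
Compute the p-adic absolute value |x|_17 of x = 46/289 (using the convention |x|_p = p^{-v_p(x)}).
|46/289|_17 = 289

Step 1 — compute v_17(x) by factoring powers of 17 out of the numerator and denominator: v_17(46/289) = -2. Step 2 — apply |x|_p = p^{-v_p(x)} = 17^{2} = 289.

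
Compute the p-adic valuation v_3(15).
v_3(15) = 1

v_3(n) is the largest exponent k such that 3^k divides n. Factor out: 15 = 3^1 · 5. (Sign doesn't affect v_p.) So v_3(15) = 1.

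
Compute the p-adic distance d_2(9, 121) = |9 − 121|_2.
d_2(9, 121) = 1/16

Step 1 — x − y = 9 − 121 = -112. Step 2 — v_2(-112) = 4 (factor: -112 = −(2^4 · 7); the sign does not affect v_p). Step 3 — |x − y|_2 = 2^{-4} = 1/16.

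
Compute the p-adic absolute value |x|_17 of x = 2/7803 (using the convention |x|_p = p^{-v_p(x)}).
|2/7803|_17 = 289

Step 1 — compute v_17(x) by factoring powers of 17 out of the numerator and denominator: v_17(2/7803) = -2. Step 2 — apply |x|_p = p^{-v_p(x)} = 17^{2} = 289.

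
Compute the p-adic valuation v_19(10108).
v_19(10108) = 2

v_19(n) is the largest exponent k such that 19^k divides n. Factor out: 10108 = 19^2 · 28. (Sign doesn't affect v_p.) So v_19(10108) = 2.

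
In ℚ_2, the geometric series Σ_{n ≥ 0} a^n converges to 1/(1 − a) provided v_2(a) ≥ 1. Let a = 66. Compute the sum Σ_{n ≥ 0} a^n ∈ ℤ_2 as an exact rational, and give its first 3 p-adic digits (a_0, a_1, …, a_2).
Σ a^n = 1/(1 − a) = -1/65;  first 3 digits = (1, 1, 1)

v_2(a) = 1 ≥ 1, so the series converges in ℤ_2 to 1/(1 − a) = 1/(1 − 66) = -1/65. Expand this rational in ℤ_2: compute digits iteratively via d_i = x_i mod 2, x_{i+1} = (x_i − d_i)/2. The first 3 digits are (1, 1, 1).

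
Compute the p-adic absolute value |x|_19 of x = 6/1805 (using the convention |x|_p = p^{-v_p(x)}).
|6/1805|_19 = 361

Step 1 — compute v_19(x) by factoring powers of 19 out of the numerator and denominator: v_19(6/1805) = -2. Step 2 — apply |x|_p = p^{-v_p(x)} = 19^{2} = 361.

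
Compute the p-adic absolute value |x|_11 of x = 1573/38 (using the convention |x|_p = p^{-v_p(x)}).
|1573/38|_11 = 1/121

Step 1 — compute v_11(x) by factoring powers of 11 out of the numerator and denominator: v_11(1573/38) = 2. Step 2 — apply |x|_p = p^{-v_p(x)} = 11^{-2} = 1/121.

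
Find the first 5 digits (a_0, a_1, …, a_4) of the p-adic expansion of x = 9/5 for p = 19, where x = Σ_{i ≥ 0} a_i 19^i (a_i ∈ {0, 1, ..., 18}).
(a_0, …, a_4) = (17, 3, 15, 3, 15)

v_19(9/5) = 0 (numerator and denominator both coprime to 19), so x ∈ ℤ_19^×. Compute digits iteratively via a_i = x_i mod 19, x_{i+1} = (x_i − a_i)/19, with x_0 = x:
  x_0 = 9/5;  a_0 = 17;  x_1 = (x_0 − 17)/19 = -4/5
  x_1 = -4/5;  a_1 = 3;  x_2 = (x_1 − 3)/19 = -1/5
  x_2 = -1/5;  a_2 = 15;  x_3 = (x_2 − 15)/19 = -4/5
  x_3 = -4/5;  a_3 = 3;  x_4 = (x_3 − 3)/19 = -1/5
  x_4 = -1/5;  a_4 = 15;  x_5 = (x_4 − 15)/19 = -4/5
Digits: (17, 3, 15, 3, 15).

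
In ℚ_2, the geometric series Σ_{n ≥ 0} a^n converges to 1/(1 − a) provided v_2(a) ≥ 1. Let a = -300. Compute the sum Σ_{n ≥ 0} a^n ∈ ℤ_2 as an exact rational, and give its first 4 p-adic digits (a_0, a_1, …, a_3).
Σ a^n = 1/(1 − a) = 1/301;  first 4 digits = (1, 0, 1, 0)

v_2(a) = 2 ≥ 1, so the series converges in ℤ_2 to 1/(1 − a) = 1/(1 − (-300)) = 1/301. Expand this rational in ℤ_2: compute digits iteratively via d_i = x_i mod 2, x_{i+1} = (x_i − d_i)/2. The first 4 digits are (1, 0, 1, 0).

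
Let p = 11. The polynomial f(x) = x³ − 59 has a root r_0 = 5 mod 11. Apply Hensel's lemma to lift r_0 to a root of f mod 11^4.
r_3 = 4152 (mod 14641)

Hensel: r_{i+1} = r_i − f(r_i)/f′(r_i) mod 11^{i+2}, where f′(x) = 3x². Iterate:
  r_0 = 5 (mod 11)
  r_1 = 38 (mod 121)
  r_2 = 159 (mod 1331)
  r_3 = 4152 (mod 14641)
Final: r = 4152 with f(r) ≡ 0 mod 11^4.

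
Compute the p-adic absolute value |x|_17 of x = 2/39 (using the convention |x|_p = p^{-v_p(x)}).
|2/39|_17 = 1

Step 1 — compute v_17(x) by factoring powers of 17 out of the numerator and denominator: v_17(2/39) = 0. Step 2 — apply |x|_p = p^{-v_p(x)} = 17^{0} = 1.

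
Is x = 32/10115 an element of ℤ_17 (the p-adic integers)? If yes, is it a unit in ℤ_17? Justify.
x ∉ ℤ_17 (v_17(x) = -2 < 0)

ℤ_17 = {x ∈ ℚ_17 : v_17(x) ≥ 0} and ℤ_17^× = {x ∈ ℤ_17 : v_17(x) = 0}. Here v_17(32/10115) = v_17(num) − v_17(den) = -2; compare against these criteria.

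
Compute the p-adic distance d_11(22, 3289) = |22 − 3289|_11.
d_11(22, 3289) = 1/121

Step 1 — x − y = 22 − 3289 = -3267. Step 2 — v_11(-3267) = 2 (factor: -3267 = −(11^2 · 27); the sign does not affect v_p). Step 3 — |x − y|_11 = 11^{-2} = 1/121.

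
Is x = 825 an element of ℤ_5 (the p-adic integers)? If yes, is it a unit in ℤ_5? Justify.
x ∈ ℤ_5 but not a unit; v_5(x) = 2 > 0

ℤ_5 = {x ∈ ℚ_5 : v_5(x) ≥ 0} and ℤ_5^× = {x ∈ ℤ_5 : v_5(x) = 0}. Here v_5(825) = v_5(num) − v_5(den) = 2; compare against these criteria.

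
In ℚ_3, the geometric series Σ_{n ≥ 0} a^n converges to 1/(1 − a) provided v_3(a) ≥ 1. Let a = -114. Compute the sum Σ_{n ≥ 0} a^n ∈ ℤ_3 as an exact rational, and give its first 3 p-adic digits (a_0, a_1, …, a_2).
Σ a^n = 1/(1 − a) = 1/115;  first 3 digits = (1, 1, 0)

v_3(a) = 1 ≥ 1, so the series converges in ℤ_3 to 1/(1 − a) = 1/(1 − (-114)) = 1/115. Expand this rational in ℤ_3: compute digits iteratively via d_i = x_i mod 3, x_{i+1} = (x_i − d_i)/3. The first 3 digits are (1, 1, 0).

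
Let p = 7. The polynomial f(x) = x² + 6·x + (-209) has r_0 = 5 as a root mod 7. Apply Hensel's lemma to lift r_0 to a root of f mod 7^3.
r_2 = 180 (mod 343)

Hensel: r_{i+1} = r_i − f(r_i)·(f′(r_i))^{-1} mod 7^{i+2}, f′(x) = 2x + 6. Iterate:
  r_0 = 5 (mod 7)
  r_1 = 33 (mod 49)
  r_2 = 180 (mod 343)
Final: r = 180 satisfies f(r) ≡ 0 mod 7^3.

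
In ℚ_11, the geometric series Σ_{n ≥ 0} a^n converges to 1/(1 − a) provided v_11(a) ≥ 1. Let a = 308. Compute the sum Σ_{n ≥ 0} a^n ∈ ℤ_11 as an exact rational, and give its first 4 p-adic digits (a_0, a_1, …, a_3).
Σ a^n = 1/(1 − a) = -1/307;  first 4 digits = (1, 6, 5, 1)

v_11(a) = 1 ≥ 1, so the series converges in ℤ_11 to 1/(1 − a) = 1/(1 − 308) = -1/307. Expand this rational in ℤ_11: compute digits iteratively via d_i = x_i mod 11, x_{i+1} = (x_i − d_i)/11. The first 4 digits are (1, 6, 5, 1).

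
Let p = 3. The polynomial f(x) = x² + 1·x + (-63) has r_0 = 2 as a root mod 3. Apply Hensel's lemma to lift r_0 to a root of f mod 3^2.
r_1 = 8 (mod 9)

Hensel: r_{i+1} = r_i − f(r_i)·(f′(r_i))^{-1} mod 3^{i+2}, f′(x) = 2x + 1. Iterate:
  r_0 = 2 (mod 3)
  r_1 = 8 (mod 9)
Final: r = 8 satisfies f(r) ≡ 0 mod 3^2.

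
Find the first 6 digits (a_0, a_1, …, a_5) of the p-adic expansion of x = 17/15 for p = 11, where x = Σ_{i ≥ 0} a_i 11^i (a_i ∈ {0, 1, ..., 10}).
(a_0, …, a_5) = (7, 9, 5, 9, 5, 9)

v_11(17/15) = 0 (numerator and denominator both coprime to 11), so x ∈ ℤ_11^×. Compute digits iteratively via a_i = x_i mod 11, x_{i+1} = (x_i − a_i)/11, with x_0 = x:
  x_0 = 17/15;  a_0 = 7;  x_1 = (x_0 − 7)/11 = -8/15
  x_1 = -8/15;  a_1 = 9;  x_2 = (x_1 − 9)/11 = -13/15
  x_2 = -13/15;  a_2 = 5;  x_3 = (x_2 − 5)/11 = -8/15
  x_3 = -8/15;  a_3 = 9;  x_4 = (x_3 − 9)/11 = -13/15
  x_4 = -13/15;  a_4 = 5;  x_5 = (x_4 − 5)/11 = -8/15
  x_5 = -8/15;  a_5 = 9;  x_6 = (x_5 − 9)/11 = -13/15
Digits: (7, 9, 5, 9, 5, 9).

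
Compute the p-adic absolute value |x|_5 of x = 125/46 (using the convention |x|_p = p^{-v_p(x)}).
|125/46|_5 = 1/125

Step 1 — compute v_5(x) by factoring powers of 5 out of the numerator and denominator: v_5(125/46) = 3. Step 2 — apply |x|_p = p^{-v_p(x)} = 5^{-3} = 1/125.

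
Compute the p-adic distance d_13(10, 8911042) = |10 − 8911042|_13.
d_13(10, 8911042) = 1/371293

Step 1 — x − y = 10 − 8911042 = -8911032. Step 2 — v_13(-8911032) = 5 (factor: -8911032 = −(13^5 · 24); the sign does not affect v_p). Step 3 — |x − y|_13 = 13^{-5} = 1/371293.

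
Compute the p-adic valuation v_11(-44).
v_11(-44) = 1

v_11(n) is the largest exponent k such that 11^k divides n. Factor out: -44 = -11^1 · 4. (Sign doesn't affect v_p.) So v_11(-44) = 1.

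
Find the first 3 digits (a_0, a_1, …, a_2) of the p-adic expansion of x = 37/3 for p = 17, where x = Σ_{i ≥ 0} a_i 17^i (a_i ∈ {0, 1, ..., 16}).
(a_0, …, a_2) = (1, 12, 5)

v_17(37/3) = 0 (numerator and denominator both coprime to 17), so x ∈ ℤ_17^×. Compute digits iteratively via a_i = x_i mod 17, x_{i+1} = (x_i − a_i)/17, with x_0 = x:
  x_0 = 37/3;  a_0 = 1;  x_1 = (x_0 − 1)/17 = 2/3
  x_1 = 2/3;  a_1 = 12;  x_2 = (x_1 − 12)/17 = -2/3
  x_2 = -2/3;  a_2 = 5;  x_3 = (x_2 − 5)/17 = -1/3
Digits: (1, 12, 5).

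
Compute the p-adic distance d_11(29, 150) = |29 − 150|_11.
d_11(29, 150) = 1/121

Step 1 — x − y = 29 − 150 = -121. Step 2 — v_11(-121) = 2 (factor: -121 = −(11^2 · 1); the sign does not affect v_p). Step 3 — |x − y|_11 = 11^{-2} = 1/121.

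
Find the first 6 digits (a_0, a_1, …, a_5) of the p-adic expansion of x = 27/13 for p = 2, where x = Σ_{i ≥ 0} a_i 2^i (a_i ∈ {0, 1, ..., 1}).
(a_0, …, a_5) = (1, 1, 1, 0, 0, 0)

v_2(27/13) = 0 (numerator and denominator both coprime to 2), so x ∈ ℤ_2^×. Compute digits iteratively via a_i = x_i mod 2, x_{i+1} = (x_i − a_i)/2, with x_0 = x:
  x_0 = 27/13;  a_0 = 1;  x_1 = (x_0 − 1)/2 = 7/13
  x_1 = 7/13;  a_1 = 1;  x_2 = (x_1 − 1)/2 = -3/13
  x_2 = -3/13;  a_2 = 1;  x_3 = (x_2 − 1)/2 = -8/13
  x_3 = -8/13;  a_3 = 0;  x_4 = (x_3 − 0)/2 = -4/13
  x_4 = -4/13;  a_4 = 0;  x_5 = (x_4 − 0)/2 = -2/13
  x_5 = -2/13;  a_5 = 0;  x_6 = (x_5 − 0)/2 = -1/13
Digits: (1, 1, 1, 0, 0, 0).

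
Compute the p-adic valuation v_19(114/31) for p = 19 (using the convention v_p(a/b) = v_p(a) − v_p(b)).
v_19(114/31) = 1

Factor powers of 19 from the numerator and denominator of the reduced fraction: 114 = 19^1 · 6 and 31 = 19^0 · 31. Apply v_p(a/b) = v_p(a) − v_p(b): v_19(114/31) = 1 − 0 = 1.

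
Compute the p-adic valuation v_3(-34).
v_3(-34) = 0

v_3(n) is the largest exponent k such that 3^k divides n. Factor out: -34 = -3^0 · 34. (Sign doesn't affect v_p.) So v_3(-34) = 0.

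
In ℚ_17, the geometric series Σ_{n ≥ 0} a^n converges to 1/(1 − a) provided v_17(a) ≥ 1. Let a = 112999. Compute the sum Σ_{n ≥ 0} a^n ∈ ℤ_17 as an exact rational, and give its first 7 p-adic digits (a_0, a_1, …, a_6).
Σ a^n = 1/(1 − a) = -1/112998;  first 7 digits = (1, 0, 0, 6, 1, 0, 2)

v_17(a) = 3 ≥ 1, so the series converges in ℤ_17 to 1/(1 − a) = 1/(1 − 112999) = -1/112998. Expand this rational in ℤ_17: compute digits iteratively via d_i = x_i mod 17, x_{i+1} = (x_i − d_i)/17. The first 7 digits are (1, 0, 0, 6, 1, 0, 2).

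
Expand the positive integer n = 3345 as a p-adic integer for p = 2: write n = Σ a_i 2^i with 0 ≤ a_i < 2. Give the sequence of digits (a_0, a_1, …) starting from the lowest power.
(a_0, a_1, …) = (1, 0, 0, 0, 1, 0, 0, 0, 1, 0, 1, 1)

Repeated division by 2 gives the digits low-to-high: 3345 = 1 + 1·2^4 + 1·2^8 + 1·2^10 + 1·2^11. Digit sequence: (1, 0, 0, 0, 1, 0, 0, 0, 1, 0, 1, 1).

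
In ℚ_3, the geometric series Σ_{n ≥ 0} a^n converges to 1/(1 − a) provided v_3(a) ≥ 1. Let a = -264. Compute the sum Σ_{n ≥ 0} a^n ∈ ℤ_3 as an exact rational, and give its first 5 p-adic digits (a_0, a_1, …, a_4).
Σ a^n = 1/(1 − a) = 1/265;  first 5 digits = (1, 2, 1, 2, 2)

v_3(a) = 1 ≥ 1, so the series converges in ℤ_3 to 1/(1 − a) = 1/(1 − (-264)) = 1/265. Expand this rational in ℤ_3: compute digits iteratively via d_i = x_i mod 3, x_{i+1} = (x_i − d_i)/3. The first 5 digits are (1, 2, 1, 2, 2).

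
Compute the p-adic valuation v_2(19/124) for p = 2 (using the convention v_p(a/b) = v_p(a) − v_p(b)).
v_2(19/124) = -2

Factor powers of 2 from the numerator and denominator of the reduced fraction: 19 = 2^0 · 19 and 124 = 2^2 · 31. Apply v_p(a/b) = v_p(a) − v_p(b): v_2(19/124) = 0 − 2 = -2.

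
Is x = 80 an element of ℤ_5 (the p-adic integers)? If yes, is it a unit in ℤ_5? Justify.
x ∈ ℤ_5 but not a unit; v_5(x) = 1 > 0

ℤ_5 = {x ∈ ℚ_5 : v_5(x) ≥ 0} and ℤ_5^× = {x ∈ ℤ_5 : v_5(x) = 0}. Here v_5(80) = v_5(num) − v_5(den) = 1; compare against these criteria.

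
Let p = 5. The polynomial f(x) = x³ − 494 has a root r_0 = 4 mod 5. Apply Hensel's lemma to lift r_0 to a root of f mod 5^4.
r_3 = 514 (mod 625)

Hensel: r_{i+1} = r_i − f(r_i)/f′(r_i) mod 5^{i+2}, where f′(x) = 3x². Iterate:
  r_0 = 4 (mod 5)
  r_1 = 14 (mod 25)
  r_2 = 14 (mod 125)
  r_3 = 514 (mod 625)
Final: r = 514 with f(r) ≡ 0 mod 5^4.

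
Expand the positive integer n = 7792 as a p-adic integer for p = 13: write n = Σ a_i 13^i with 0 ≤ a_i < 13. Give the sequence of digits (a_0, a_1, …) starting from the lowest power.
(a_0, a_1, …) = (5, 1, 7, 3)

Repeated division by 13 gives the digits low-to-high: 7792 = 5 + 1·13^1 + 7·13^2 + 3·13^3. Digit sequence: (5, 1, 7, 3).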